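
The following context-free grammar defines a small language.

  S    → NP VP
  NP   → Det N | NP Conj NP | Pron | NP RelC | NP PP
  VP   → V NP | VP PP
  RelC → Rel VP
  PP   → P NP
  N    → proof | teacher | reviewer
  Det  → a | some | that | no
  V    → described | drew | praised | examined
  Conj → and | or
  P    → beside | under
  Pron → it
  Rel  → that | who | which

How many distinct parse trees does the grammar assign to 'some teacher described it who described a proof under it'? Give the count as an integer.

Two of the 4 distinct bracketings:
[S [NP [Det some] [N teacher]] [VP [V described] [NP [NP [Pron it]] [RelC [Rel who] [VP [V described] [NP [NP [Det a] [N proof]] [PP [P under] [NP [Pron it]]]]]]]]]
[S [NP [Det some] [N teacher]] [VP [V described] [NP [NP [Pron it]] [RelC [Rel who] [VP [VP [V described] [NP [Det a] [N proof]]] [PP [P under] [NP [Pron it]]]]]]]]
The difference turns on whether NP → NP PP is used at the relevant span, versus an alternative expansion of NP.

4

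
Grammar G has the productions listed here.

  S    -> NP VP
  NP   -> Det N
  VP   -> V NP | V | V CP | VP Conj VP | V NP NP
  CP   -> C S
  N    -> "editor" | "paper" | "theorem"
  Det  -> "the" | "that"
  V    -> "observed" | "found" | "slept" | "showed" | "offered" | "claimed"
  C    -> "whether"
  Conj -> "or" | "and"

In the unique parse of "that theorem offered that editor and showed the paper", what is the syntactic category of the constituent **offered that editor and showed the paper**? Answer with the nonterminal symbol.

[S [NP [Det that] [N theorem]] [VP [VP [V offered] [NP [Det that] [N editor]]] [Conj and] [VP [V showed] [NP [Det the] [N paper]]]]]
The span 'offered that editor and showed the paper' is the VP node built by VP → VP Conj VP.

VP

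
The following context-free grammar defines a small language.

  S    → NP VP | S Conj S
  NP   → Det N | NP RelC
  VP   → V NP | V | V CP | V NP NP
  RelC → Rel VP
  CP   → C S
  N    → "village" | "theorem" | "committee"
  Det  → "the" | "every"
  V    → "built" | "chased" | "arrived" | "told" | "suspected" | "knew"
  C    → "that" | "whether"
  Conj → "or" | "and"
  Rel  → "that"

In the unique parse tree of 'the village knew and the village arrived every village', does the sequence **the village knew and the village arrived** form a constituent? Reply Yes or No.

[S [S [NP [Det the] [N village]] [VP [V knew]]] [Conj and] [S [NP [Det the] [N village]] [VP [V arrived] [NP [Det every] [N village]]]]]
The smallest constituent containing 'the village knew and the village arrived' is the S spanning 'the village knew and the village arrived every village'; no single node in the tree dominates exactly the given words.

No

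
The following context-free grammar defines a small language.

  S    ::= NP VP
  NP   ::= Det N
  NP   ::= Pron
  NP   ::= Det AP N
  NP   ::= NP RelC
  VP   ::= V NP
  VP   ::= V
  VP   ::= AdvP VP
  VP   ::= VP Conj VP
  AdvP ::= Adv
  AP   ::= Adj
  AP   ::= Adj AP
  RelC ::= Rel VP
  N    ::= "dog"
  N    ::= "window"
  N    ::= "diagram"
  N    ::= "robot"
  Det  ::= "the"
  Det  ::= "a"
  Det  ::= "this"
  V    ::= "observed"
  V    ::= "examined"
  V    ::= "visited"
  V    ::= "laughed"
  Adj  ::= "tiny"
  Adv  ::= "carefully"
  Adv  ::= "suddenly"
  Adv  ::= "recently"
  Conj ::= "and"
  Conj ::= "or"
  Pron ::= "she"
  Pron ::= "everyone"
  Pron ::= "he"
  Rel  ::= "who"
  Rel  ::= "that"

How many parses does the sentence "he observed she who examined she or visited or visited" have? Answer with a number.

Two of the 5 distinct bracketings:
[S [NP [Pron he]] [VP [V observed] [NP [NP [Pron she]] [RelC [Rel who] [VP [VP [V examined] [NP [Pron she]]] [Conj or] [VP [VP [V visited]] [Conj or] [VP [V visited]]]]]]]]
[S [NP [Pron he]] [VP [V observed] [NP [NP [Pron she]] [RelC [Rel who] [VP [VP [VP [V examined] [NP [Pron she]]] [Conj or] [VP [V visited]]] [Conj or] [VP [V visited]]]]]]]
The trees differ in how a recursive rule is bracketed over the same span.

5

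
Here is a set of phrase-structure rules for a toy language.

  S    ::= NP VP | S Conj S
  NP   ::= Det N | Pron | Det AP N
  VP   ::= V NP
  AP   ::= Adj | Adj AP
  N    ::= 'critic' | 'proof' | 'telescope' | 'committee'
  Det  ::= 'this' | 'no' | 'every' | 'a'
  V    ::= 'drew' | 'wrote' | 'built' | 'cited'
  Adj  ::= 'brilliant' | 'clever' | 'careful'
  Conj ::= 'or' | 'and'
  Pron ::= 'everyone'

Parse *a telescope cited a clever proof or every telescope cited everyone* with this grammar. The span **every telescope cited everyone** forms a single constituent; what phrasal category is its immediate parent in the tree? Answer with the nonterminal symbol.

[S [S [NP [Det a] [N telescope]] [VP [V cited] [NP [Det a] [AP [Adj clever]] [N proof]]]] [Conj or] [S [NP [Det every] [N telescope]] [VP [V cited] [NP [Pron everyone]]]]]
The span 'every telescope cited everyone' is the S node built by S → NP VP.
Its mother is the S built by S → S Conj S.

S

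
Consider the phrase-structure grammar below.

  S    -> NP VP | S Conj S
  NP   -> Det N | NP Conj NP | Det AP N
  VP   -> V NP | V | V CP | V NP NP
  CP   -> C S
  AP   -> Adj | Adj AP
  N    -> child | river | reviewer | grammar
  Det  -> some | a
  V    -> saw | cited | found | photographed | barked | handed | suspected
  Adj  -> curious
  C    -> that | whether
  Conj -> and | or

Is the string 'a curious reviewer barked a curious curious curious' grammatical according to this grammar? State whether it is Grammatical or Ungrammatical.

For S → NP VP, the only prefix that parses as NP is 'a curious reviewer', but the remainder 'barked a curious curious curious' is not a VP under these rules. The alternative S rule S → S Conj S likewise has no satisfying split.

Ungrammatical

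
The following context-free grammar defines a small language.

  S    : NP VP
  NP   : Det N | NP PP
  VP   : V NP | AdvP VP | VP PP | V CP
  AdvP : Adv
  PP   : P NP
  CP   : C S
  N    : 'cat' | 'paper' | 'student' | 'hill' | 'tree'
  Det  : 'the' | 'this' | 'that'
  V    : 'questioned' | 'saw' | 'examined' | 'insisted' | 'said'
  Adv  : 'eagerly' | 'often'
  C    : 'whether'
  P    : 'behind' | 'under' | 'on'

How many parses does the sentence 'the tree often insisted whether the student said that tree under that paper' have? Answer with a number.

Two of the 4 distinct bracketings:
[S [NP [Det the] [N tree]] [VP [AdvP [Adv often]] [VP [VP [V insisted] [CP [C whether] [S [NP [Det the] [N student]] [VP [V said] [NP [Det that] [N tree]]]]]] [PP [P under] [NP [Det that] [N paper]]]]]]
[S [NP [Det the] [N tree]] [VP [AdvP [Adv often]] [VP [V insisted] [CP [C whether] [S [NP [Det the] [N student]] [VP [V said] [NP [NP [Det that] [N tree]] [PP [P under] [NP [Det that] [N paper]]]]]]]]]]
The difference turns on whether NP → NP PP is used at the relevant span, versus an alternative expansion of NP.

4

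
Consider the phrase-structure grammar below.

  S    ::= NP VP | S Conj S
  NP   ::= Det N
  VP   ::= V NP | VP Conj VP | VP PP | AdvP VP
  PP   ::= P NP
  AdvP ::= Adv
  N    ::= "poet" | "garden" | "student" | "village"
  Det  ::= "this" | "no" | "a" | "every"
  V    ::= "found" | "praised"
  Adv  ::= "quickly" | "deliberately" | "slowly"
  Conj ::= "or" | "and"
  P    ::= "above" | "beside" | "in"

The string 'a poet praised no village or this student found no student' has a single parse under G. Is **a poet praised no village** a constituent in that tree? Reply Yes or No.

Yes

[S [S [NP [Det a] [N poet]] [VP [V praised] [NP [Det no] [N village]]]] [Conj or] [S [NP [Det this] [N student]] [VP [V found] [NP [Det no] [N student]]]]]
The words 'a poet praised no village' are exhaustively dominated by a single S node (built by S → NP VP), so they form a constituent.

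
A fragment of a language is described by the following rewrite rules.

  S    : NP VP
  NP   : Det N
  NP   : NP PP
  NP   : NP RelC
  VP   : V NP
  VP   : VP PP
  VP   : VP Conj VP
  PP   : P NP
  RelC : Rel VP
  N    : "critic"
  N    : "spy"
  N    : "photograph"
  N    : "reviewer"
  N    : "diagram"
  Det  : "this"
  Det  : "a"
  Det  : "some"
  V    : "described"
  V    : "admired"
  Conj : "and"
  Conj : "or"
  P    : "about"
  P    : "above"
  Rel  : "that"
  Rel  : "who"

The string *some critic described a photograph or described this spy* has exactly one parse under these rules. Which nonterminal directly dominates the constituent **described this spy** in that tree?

[S [NP [Det some] [N critic]] [VP [VP [V described] [NP [Det a] [N photograph]]] [Conj or] [VP [V described] [NP [Det this] [N spy]]]]]
The span 'described this spy' is the VP node built by VP → V NP.
Its mother is the VP built by VP → VP Conj VP.

VP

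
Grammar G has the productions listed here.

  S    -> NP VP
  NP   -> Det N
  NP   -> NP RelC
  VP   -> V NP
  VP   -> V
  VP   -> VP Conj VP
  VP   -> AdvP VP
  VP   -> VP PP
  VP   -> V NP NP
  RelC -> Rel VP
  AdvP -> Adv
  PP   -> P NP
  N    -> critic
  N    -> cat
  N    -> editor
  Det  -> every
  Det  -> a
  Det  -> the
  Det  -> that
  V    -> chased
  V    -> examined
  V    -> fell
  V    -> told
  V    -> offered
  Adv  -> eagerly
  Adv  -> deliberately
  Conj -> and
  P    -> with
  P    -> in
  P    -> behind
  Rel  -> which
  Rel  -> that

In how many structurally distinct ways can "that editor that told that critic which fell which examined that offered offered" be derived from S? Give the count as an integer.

Two of the 4 distinct bracketings:
[S [NP [NP [Det that] [N editor]] [RelC [Rel that] [VP [V told] [NP [NP [NP [NP [Det that] [N critic]] [RelC [Rel which] [VP [V fell]]]] [RelC [Rel which] [VP [V examined]]]] [RelC [Rel that] [VP [V offered]]]]]]] [VP [V offered]]]
[S [NP [NP [NP [Det that] [N editor]] [RelC [Rel that] [VP [V told] [NP [NP [NP [Det that] [N critic]] [RelC [Rel which] [VP [V fell]]]] [RelC [Rel which] [VP [V examined]]]]]]] [RelC [Rel that] [VP [V offered]]]] [VP [V offered]]]
The trees differ in how a recursive rule is bracketed over the same span.

4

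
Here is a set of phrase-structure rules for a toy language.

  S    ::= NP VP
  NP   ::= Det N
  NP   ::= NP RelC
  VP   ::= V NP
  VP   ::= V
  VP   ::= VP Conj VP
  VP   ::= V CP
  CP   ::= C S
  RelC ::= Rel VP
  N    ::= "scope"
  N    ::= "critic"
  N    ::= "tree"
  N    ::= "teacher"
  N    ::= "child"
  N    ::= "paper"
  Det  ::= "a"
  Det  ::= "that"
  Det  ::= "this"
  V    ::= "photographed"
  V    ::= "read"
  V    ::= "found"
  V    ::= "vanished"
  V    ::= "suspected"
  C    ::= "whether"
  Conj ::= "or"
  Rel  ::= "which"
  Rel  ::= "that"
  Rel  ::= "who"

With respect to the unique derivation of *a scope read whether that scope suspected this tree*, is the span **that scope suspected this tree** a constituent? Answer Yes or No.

[S [NP [Det a] [N scope]] [VP [V read] [CP [C whether] [S [NP [Det that] [N scope]] [VP [V suspected] [NP [Det this] [N tree]]]]]]]
The words 'that scope suspected this tree' are exhaustively dominated by a single S node (built by S → NP VP), so they form a constituent.

Yes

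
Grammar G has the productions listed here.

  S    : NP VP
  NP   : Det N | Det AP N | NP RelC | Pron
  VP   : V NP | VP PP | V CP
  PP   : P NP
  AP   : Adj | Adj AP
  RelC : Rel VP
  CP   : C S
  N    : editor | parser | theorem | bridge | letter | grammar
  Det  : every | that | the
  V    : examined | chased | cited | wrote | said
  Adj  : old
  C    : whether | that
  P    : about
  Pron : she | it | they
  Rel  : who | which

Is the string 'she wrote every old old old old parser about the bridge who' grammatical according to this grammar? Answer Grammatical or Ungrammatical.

Ungrammatical

For S → NP VP, the only prefix that parses as NP is 'she', but the remainder 'wrote every old old old old parser about the bridge who' is not a VP under these rules.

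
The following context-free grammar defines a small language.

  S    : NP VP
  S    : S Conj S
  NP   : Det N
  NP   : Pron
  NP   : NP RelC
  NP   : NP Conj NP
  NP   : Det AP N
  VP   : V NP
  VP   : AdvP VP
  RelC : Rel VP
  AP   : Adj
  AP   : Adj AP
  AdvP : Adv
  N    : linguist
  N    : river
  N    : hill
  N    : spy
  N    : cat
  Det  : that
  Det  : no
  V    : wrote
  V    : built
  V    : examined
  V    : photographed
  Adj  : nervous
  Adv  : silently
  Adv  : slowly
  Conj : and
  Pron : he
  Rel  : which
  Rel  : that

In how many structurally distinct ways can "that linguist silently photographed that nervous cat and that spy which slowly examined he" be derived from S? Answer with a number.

2

The two bracketings:
[S [NP [Det that] [N linguist]] [VP [AdvP [Adv silently]] [VP [V photographed] [NP [NP [NP [Det that] [AP [Adj nervous]] [N cat]] [Conj and] [NP [Det that] [N spy]]] [RelC [Rel which] [VP [AdvP [Adv slowly]] [VP [V examined] [NP [Pron he]]]]]]]]]
[S [NP [Det that] [N linguist]] [VP [AdvP [Adv silently]] [VP [V photographed] [NP [NP [Det that] [AP [Adj nervous]] [N cat]] [Conj and] [NP [NP [Det that] [N spy]] [RelC [Rel which] [VP [AdvP [Adv slowly]] [VP [V examined] [NP [Pron he]]]]]]]]]]
The trees differ in how a recursive rule is bracketed over the same span.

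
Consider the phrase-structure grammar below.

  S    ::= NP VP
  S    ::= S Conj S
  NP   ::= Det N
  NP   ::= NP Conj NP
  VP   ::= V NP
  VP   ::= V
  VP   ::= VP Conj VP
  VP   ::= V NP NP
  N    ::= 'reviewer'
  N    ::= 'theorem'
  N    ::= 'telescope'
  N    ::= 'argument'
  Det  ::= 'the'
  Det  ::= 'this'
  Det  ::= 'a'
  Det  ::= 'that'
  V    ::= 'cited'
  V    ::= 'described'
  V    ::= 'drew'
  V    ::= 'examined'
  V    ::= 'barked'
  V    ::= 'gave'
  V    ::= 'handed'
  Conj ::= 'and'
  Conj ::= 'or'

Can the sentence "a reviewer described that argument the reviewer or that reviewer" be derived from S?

Grammatical

S
  NP
    Det: a
    N: reviewer
  VP
    V: described
    NP
      Det: that
      N: argument
    NP
      NP
        Det: the
        N: reviewer
      Conj: or
      NP
        Det: that
        N: reviewer
Each bracket corresponds to one application of a listed rule, so the string is derivable from S.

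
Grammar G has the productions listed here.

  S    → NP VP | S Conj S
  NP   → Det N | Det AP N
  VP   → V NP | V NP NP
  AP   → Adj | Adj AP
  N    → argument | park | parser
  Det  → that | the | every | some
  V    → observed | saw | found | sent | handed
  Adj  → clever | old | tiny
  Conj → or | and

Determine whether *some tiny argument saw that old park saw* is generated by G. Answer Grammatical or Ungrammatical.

For S → NP VP, the only prefix that parses as NP is 'some tiny argument', but the remainder 'saw that old park saw' is not a VP under these rules. The alternative S rule S → S Conj S likewise has no satisfying split.

Ungrammatical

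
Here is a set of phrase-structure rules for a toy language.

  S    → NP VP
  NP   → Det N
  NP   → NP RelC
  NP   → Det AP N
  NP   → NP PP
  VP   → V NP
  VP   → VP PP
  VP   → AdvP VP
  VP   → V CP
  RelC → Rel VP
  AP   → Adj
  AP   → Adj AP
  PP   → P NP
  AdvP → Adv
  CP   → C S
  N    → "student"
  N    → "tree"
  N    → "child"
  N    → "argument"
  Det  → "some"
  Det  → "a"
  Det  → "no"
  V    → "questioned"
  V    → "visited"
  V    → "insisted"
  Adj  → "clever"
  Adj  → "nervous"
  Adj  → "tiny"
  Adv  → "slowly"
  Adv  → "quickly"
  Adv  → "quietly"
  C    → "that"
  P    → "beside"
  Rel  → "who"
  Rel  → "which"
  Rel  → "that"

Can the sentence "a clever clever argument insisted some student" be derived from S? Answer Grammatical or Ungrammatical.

S
  NP
    Det: a
    AP
      Adj: clever
      AP
        Adj: clever
    N: argument
  VP
    V: insisted
    NP
      Det: some
      N: student
The bracketing above is licensed at every node by one of the given productions, with S at the root.

Grammatical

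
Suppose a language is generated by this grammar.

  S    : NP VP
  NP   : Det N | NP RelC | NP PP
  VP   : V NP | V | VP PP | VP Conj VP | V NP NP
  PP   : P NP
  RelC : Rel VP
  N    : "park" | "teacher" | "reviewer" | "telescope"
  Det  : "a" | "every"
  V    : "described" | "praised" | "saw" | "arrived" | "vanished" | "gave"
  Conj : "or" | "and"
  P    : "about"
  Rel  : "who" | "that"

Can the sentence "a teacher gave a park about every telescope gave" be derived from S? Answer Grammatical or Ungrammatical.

Ungrammatical

For S → NP VP, the only prefix that parses as NP is 'a teacher', but the remainder 'gave a park about every telescope gave' is not a VP under these rules.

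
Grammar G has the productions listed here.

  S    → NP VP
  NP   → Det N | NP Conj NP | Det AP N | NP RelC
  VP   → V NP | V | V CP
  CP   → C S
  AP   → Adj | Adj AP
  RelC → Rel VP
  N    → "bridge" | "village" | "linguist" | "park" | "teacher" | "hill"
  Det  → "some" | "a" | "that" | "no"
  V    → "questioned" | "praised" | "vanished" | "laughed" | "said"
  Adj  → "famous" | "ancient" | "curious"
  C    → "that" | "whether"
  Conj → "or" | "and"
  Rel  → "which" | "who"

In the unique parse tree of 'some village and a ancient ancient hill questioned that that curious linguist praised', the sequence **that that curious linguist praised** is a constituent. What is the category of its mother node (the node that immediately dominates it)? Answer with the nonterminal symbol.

VP

[S [NP [NP [Det some] [N village]] [Conj and] [NP [Det a] [AP [Adj ancient] [AP [Adj ancient]]] [N hill]]] [VP [V questioned] [CP [C that] [S [NP [Det that] [AP [Adj curious]] [N linguist]] [VP [V praised]]]]]]
The span 'that that curious linguist praised' is the CP node built by CP → C S.
Its mother is the VP built by VP → V CP.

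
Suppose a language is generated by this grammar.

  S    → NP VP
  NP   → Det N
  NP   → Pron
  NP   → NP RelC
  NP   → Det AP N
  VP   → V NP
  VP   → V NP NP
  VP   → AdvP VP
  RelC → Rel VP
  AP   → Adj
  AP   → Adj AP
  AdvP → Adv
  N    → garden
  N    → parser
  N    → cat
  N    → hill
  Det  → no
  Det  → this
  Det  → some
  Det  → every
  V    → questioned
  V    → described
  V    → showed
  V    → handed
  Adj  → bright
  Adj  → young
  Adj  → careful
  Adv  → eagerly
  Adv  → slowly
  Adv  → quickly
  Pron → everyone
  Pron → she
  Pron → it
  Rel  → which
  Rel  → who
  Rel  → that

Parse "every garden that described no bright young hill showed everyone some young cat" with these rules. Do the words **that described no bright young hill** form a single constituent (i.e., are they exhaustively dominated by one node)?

[S [NP [NP [Det every] [N garden]] [RelC [Rel that] [VP [V described] [NP [Det no] [AP [Adj bright] [AP [Adj young]]] [N hill]]]]] [VP [V showed] [NP [Pron everyone]] [NP [Det some] [AP [Adj young]] [N cat]]]]
The words 'that described no bright young hill' are exhaustively dominated by a single RelC node (built by RelC → Rel VP), so they form a constituent.

Yes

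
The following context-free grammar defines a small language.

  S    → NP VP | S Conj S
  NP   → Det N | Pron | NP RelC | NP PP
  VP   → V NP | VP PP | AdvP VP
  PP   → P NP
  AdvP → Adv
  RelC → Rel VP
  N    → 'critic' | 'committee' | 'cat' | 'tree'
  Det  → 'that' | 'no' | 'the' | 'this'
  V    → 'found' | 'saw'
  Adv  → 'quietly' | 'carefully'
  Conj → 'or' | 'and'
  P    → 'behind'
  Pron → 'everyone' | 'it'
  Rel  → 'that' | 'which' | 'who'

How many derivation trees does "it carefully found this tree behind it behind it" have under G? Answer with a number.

9

Two of the 9 distinct bracketings:
[S [NP [Pron it]] [VP [VP [AdvP [Adv carefully]] [VP [V found] [NP [Det this] [N tree]]]] [PP [P behind] [NP [NP [Pron it]] [PP [P behind] [NP [Pron it]]]]]]]
[S [NP [Pron it]] [VP [VP [VP [AdvP [Adv carefully]] [VP [V found] [NP [Det this] [N tree]]]] [PP [P behind] [NP [Pron it]]]] [PP [P behind] [NP [Pron it]]]]]
The difference turns on whether NP → NP PP is used at the relevant span, versus an alternative expansion of NP.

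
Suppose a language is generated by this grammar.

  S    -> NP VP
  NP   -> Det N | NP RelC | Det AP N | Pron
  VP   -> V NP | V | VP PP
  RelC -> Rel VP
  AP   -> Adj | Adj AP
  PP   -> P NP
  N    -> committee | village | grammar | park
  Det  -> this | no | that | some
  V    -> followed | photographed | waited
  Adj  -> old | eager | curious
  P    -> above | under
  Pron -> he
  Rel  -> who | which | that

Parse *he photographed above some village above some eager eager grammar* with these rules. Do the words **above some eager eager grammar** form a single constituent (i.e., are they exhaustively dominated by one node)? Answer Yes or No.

[S [NP [Pron he]] [VP [VP [VP [V photographed]] [PP [P above] [NP [Det some] [N village]]]] [PP [P above] [NP [Det some] [AP [Adj eager] [AP [Adj eager]]] [N grammar]]]]]
The words 'above some eager eager grammar' are exhaustively dominated by a single PP node (built by PP → P NP), so they form a constituent.

Yes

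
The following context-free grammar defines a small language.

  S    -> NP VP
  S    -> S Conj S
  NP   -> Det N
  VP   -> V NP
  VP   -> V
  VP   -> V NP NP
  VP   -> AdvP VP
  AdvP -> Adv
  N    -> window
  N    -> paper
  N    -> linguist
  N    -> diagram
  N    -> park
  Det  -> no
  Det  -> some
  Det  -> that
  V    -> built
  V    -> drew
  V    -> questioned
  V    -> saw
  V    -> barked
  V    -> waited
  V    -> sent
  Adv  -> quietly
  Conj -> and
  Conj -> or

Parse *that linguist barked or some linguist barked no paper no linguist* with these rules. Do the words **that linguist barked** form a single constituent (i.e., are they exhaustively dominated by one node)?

[S [S [NP [Det that] [N linguist]] [VP [V barked]]] [Conj or] [S [NP [Det some] [N linguist]] [VP [V barked] [NP [Det no] [N paper]] [NP [Det no] [N linguist]]]]]
The words 'that linguist barked' are exhaustively dominated by a single S node (built by S → NP VP), so they form a constituent.

Yes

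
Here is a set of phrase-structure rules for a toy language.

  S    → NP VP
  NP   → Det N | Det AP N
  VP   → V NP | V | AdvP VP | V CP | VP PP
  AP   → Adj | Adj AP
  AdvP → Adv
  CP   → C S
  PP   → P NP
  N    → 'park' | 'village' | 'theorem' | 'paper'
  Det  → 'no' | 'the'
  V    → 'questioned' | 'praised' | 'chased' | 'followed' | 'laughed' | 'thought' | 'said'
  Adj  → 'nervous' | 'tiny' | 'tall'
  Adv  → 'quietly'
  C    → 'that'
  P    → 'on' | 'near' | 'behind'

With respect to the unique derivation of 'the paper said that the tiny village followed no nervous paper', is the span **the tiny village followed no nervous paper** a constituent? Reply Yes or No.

Yes

[S [NP [Det the] [N paper]] [VP [V said] [CP [C that] [S [NP [Det the] [AP [Adj tiny]] [N village]] [VP [V followed] [NP [Det no] [AP [Adj nervous]] [N paper]]]]]]]
The words 'the tiny village followed no nervous paper' are exhaustively dominated by a single S node (built by S → NP VP), so they form a constituent.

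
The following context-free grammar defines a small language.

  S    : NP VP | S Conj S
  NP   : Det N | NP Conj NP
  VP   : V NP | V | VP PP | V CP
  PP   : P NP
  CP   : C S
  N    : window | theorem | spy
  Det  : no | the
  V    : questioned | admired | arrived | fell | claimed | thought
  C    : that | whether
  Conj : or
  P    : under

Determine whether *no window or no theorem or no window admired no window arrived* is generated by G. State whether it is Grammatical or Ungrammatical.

Ungrammatical

For S → NP VP, every NP-prefix leaves a non-VP remainder: after 'no window' the remainder is not a VP; after 'no window or no theorem' the remainder is not a VP; after 'no window or no theorem or no window' the remainder is not a VP. The alternative S rule S → S Conj S likewise has no satisfying split.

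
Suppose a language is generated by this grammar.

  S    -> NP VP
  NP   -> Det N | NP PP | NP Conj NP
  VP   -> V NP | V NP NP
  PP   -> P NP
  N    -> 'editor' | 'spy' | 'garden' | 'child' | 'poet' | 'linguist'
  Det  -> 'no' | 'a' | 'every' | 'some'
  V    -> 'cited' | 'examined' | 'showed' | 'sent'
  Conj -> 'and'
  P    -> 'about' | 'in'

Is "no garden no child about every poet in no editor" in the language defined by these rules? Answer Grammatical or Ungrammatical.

Ungrammatical

For S → NP VP, the only prefix that parses as NP is 'no garden', but the remainder 'no child about every poet in no editor' is not a VP under these rules.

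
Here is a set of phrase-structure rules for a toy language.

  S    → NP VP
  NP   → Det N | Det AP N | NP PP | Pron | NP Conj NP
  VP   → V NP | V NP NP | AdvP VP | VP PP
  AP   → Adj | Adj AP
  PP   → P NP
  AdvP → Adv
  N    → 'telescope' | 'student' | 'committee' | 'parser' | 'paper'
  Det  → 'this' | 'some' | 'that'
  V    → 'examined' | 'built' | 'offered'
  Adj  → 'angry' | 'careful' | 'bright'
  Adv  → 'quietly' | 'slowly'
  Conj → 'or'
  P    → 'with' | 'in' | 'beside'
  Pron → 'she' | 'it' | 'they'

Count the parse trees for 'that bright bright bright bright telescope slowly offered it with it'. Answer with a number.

Two of the 3 distinct bracketings:
[S [NP [Det that] [AP [Adj bright] [AP [Adj bright] [AP [Adj bright] [AP [Adj bright]]]]] [N telescope]] [VP [AdvP [Adv slowly]] [VP [V offered] [NP [NP [Pron it]] [PP [P with] [NP [Pron it]]]]]]]
[S [NP [Det that] [AP [Adj bright] [AP [Adj bright] [AP [Adj bright] [AP [Adj bright]]]]] [N telescope]] [VP [AdvP [Adv slowly]] [VP [VP [V offered] [NP [Pron it]]] [PP [P with] [NP [Pron it]]]]]]
The difference turns on whether NP → NP PP is used at the relevant span, versus an alternative expansion of NP.

3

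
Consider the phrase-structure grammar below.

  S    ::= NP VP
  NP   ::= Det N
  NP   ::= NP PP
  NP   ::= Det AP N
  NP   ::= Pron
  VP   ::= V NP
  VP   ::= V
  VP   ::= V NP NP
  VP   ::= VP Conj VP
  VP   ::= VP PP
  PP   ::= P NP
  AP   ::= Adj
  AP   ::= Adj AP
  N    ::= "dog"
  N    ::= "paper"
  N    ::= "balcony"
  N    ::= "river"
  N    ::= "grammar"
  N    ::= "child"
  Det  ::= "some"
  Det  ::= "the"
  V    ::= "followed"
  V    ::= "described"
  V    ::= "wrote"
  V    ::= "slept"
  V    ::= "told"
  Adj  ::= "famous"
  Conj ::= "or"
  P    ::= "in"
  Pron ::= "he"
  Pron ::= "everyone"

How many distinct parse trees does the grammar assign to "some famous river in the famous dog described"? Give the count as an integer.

1

[S [NP [NP [Det some] [AP [Adj famous]] [N river]] [PP [P in] [NP [Det the] [AP [Adj famous]] [N dog]]]] [VP [V described]]]
No rule offers an alternative attachment or grouping for any span, so this is the only derivation.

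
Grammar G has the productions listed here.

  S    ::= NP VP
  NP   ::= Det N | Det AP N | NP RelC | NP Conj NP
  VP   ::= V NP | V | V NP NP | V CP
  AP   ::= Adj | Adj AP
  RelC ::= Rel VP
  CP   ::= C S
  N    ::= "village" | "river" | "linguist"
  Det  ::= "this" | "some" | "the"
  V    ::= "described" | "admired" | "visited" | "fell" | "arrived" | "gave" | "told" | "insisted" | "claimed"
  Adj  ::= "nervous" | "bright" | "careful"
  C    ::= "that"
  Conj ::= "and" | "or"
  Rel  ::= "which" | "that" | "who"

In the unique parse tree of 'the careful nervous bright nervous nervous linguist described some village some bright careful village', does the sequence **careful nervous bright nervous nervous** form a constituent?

Yes

[S [NP [Det the] [AP [Adj careful] [AP [Adj nervous] [AP [Adj bright] [AP [Adj nervous] [AP [Adj nervous]]]]]] [N linguist]] [VP [V described] [NP [Det some] [N village]] [NP [Det some] [AP [Adj bright] [AP [Adj careful]]] [N village]]]]
The words 'careful nervous bright nervous nervous' are exhaustively dominated by a single AP node (built by AP → Adj AP), so they form a constituent.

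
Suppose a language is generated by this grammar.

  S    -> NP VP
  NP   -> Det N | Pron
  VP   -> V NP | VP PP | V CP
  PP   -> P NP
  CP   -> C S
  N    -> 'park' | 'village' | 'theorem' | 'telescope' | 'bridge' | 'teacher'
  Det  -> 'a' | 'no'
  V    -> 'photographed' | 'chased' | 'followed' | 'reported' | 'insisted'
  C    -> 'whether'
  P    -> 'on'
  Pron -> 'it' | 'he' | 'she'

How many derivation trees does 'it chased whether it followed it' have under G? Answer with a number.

[S [NP [Pron it]] [VP [V chased] [CP [C whether] [S [NP [Pron it]] [VP [V followed] [NP [Pron it]]]]]]]
No rule offers an alternative attachment or grouping for any span, so this is the only derivation.

1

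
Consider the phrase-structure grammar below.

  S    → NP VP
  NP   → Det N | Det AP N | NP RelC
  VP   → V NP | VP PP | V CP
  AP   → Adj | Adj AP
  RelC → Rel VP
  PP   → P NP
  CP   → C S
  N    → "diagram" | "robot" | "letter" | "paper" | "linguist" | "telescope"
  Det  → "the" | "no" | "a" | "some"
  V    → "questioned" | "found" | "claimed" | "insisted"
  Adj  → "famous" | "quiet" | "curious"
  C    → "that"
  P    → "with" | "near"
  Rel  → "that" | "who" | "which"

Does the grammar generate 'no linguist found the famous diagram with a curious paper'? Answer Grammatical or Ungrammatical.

[S [NP [Det no] [N linguist]] [VP [VP [V found] [NP [Det the] [AP [Adj famous]] [N diagram]]] [PP [P with] [NP [Det a] [AP [Adj curious]] [N paper]]]]]
Each bracket corresponds to one application of a listed rule, so the string is derivable from S.

Grammatical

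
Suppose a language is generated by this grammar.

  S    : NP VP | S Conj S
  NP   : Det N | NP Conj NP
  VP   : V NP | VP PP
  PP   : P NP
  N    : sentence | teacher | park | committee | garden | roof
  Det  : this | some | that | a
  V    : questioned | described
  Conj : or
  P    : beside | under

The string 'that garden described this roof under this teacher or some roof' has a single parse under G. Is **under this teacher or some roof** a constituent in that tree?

[S [NP [Det that] [N garden]] [VP [VP [V described] [NP [Det this] [N roof]]] [PP [P under] [NP [NP [Det this] [N teacher]] [Conj or] [NP [Det some] [N roof]]]]]]
The words 'under this teacher or some roof' are exhaustively dominated by a single PP node (built by PP → P NP), so they form a constituent.

Yes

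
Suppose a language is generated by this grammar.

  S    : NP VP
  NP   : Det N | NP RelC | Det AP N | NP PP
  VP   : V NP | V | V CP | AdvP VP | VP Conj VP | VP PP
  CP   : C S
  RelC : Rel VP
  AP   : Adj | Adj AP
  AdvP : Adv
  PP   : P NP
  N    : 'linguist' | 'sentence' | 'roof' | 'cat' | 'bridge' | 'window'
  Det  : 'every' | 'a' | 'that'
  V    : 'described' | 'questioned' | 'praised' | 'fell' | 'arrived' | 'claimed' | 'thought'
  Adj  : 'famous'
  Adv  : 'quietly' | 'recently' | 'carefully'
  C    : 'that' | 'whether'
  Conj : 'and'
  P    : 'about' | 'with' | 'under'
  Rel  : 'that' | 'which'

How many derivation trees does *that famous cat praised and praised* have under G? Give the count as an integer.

1

[S [NP [Det that] [AP [Adj famous]] [N cat]] [VP [VP [V praised]] [Conj and] [VP [V praised]]]]
No rule offers an alternative attachment or grouping for any span, so this is the only derivation.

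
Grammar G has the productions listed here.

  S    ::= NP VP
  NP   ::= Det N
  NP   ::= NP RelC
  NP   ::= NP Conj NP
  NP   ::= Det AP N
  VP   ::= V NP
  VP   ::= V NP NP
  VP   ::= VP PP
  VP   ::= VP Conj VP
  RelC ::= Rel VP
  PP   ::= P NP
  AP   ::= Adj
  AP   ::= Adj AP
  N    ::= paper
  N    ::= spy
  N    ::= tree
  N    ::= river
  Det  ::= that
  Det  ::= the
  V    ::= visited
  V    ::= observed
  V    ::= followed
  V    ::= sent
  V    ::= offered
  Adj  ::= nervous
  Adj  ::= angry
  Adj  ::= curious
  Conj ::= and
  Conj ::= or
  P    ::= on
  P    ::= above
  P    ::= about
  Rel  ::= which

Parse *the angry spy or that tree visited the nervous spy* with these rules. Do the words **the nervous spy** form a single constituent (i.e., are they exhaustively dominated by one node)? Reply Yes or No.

[S [NP [NP [Det the] [AP [Adj angry]] [N spy]] [Conj or] [NP [Det that] [N tree]]] [VP [V visited] [NP [Det the] [AP [Adj nervous]] [N spy]]]]
The words 'the nervous spy' are exhaustively dominated by a single NP node (built by NP → Det AP N), so they form a constituent.

Yes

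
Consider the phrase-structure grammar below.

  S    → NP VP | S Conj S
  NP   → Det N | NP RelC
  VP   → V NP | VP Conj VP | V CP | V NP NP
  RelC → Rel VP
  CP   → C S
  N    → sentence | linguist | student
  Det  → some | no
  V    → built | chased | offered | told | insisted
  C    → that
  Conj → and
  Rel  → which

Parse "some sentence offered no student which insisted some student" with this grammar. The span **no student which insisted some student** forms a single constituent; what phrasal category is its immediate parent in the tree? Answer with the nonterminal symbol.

VP

S
  NP
    Det: some
    N: sentence
  VP
    V: offered
    NP
      NP
        Det: no
        N: student
      RelC
        Rel: which
        VP
          V: insisted
          NP
            Det: some
            N: student
The span 'no student which insisted some student' is the NP node built by NP → NP RelC.
Its mother is the VP built by VP → V NP.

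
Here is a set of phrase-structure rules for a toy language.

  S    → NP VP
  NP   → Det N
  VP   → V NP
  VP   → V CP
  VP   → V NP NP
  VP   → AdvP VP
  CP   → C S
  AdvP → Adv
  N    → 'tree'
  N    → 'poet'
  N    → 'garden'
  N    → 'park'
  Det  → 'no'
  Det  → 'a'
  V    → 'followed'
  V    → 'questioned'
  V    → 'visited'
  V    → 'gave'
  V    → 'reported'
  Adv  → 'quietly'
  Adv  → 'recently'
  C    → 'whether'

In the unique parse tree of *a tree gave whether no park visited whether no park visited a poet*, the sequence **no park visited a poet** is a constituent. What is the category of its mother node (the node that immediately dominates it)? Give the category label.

S
  NP
    Det: a
    N: tree
  VP
    V: gave
    CP
      C: whether
      S
        NP
          Det: no
          N: park
        VP
          V: visited
          CP
            C: whether
            S
              NP
                Det: no
                N: park
              VP
                V: visited
                NP
                  Det: a
                  N: poet
The span 'no park visited a poet' is the S node built by S → NP VP.
Its mother is the CP built by CP → C S.

CP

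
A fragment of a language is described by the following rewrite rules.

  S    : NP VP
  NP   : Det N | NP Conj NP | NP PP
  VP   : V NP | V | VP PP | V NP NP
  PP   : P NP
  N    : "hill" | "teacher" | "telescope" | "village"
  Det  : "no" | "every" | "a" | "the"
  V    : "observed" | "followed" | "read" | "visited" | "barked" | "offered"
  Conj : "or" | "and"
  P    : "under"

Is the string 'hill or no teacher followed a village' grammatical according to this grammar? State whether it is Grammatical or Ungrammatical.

Ungrammatical

For S → NP VP, no prefix of the string parses as an NP.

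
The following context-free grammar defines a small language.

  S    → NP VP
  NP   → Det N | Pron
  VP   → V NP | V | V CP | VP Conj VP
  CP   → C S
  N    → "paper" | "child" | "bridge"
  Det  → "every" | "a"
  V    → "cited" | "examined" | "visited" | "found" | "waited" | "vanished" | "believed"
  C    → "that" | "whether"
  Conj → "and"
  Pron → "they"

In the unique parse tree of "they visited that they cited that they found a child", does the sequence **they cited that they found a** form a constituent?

[S [NP [Pron they]] [VP [V visited] [CP [C that] [S [NP [Pron they]] [VP [V cited] [CP [C that] [S [NP [Pron they]] [VP [V found] [NP [Det a] [N child]]]]]]]]]]
The smallest constituent containing 'they cited that they found a' is the S spanning 'they cited that they found a child'; no single node in the tree dominates exactly the given words.

No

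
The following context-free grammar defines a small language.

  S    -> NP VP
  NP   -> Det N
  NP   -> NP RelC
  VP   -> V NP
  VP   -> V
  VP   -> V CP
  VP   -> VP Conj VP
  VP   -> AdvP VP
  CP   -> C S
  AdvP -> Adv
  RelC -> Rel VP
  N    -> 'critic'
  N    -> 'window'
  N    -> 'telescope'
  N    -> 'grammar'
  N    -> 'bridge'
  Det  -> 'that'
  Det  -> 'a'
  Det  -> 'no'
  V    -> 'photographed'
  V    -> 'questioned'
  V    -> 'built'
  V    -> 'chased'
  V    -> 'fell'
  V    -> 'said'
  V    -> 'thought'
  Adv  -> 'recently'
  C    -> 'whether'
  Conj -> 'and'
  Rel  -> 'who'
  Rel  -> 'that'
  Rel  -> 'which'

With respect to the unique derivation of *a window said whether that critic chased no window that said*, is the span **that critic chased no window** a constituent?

[S [NP [Det a] [N window]] [VP [V said] [CP [C whether] [S [NP [Det that] [N critic]] [VP [V chased] [NP [NP [Det no] [N window]] [RelC [Rel that] [VP [V said]]]]]]]]]
The smallest constituent containing 'that critic chased no window' is the S spanning 'that critic chased no window that said'; no single node in the tree dominates exactly the given words.

No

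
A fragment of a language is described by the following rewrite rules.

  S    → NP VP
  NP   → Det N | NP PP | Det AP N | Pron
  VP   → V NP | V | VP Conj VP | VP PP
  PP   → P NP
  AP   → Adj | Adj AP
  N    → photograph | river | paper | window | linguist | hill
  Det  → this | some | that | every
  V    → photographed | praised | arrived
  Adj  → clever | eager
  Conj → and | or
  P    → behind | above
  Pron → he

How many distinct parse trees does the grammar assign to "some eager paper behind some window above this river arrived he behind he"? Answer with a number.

Two of the 4 distinct bracketings:
[S [NP [NP [Det some] [AP [Adj eager]] [N paper]] [PP [P behind] [NP [NP [Det some] [N window]] [PP [P above] [NP [Det this] [N river]]]]]] [VP [V arrived] [NP [NP [Pron he]] [PP [P behind] [NP [Pron he]]]]]]
[S [NP [NP [Det some] [AP [Adj eager]] [N paper]] [PP [P behind] [NP [NP [Det some] [N window]] [PP [P above] [NP [Det this] [N river]]]]]] [VP [VP [V arrived] [NP [Pron he]]] [PP [P behind] [NP [Pron he]]]]]
The difference turns on whether VP → VP PP is used at the relevant span, versus an alternative expansion of VP.

4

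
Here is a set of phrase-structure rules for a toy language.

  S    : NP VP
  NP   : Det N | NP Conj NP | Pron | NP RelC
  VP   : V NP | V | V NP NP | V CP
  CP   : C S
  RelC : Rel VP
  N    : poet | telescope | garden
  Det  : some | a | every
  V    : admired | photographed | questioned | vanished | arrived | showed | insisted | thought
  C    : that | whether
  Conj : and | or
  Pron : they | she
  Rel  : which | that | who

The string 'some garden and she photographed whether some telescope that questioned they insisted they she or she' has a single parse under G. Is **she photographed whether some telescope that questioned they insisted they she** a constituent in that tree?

No

[S [NP [NP [Det some] [N garden]] [Conj and] [NP [Pron she]]] [VP [V photographed] [CP [C whether] [S [NP [NP [Det some] [N telescope]] [RelC [Rel that] [VP [V questioned] [NP [Pron they]]]]] [VP [V insisted] [NP [Pron they]] [NP [NP [Pron she]] [Conj or] [NP [Pron she]]]]]]]]
The smallest constituent containing 'she photographed whether some telescope that questioned they insisted they she' is the S spanning 'some garden and she photographed whether some telescope that questioned they insisted they she or she'; no single node in the tree dominates exactly the given words.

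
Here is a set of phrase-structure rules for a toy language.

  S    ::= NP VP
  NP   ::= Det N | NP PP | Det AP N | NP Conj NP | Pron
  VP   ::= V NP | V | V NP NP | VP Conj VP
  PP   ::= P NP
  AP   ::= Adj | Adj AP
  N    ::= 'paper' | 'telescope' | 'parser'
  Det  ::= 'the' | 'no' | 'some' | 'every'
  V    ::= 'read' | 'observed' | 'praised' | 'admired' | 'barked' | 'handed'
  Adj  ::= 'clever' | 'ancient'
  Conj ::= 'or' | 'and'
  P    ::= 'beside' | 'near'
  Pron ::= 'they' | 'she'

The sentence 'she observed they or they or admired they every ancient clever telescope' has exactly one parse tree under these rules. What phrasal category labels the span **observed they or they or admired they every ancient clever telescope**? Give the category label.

[S [NP [Pron she]] [VP [VP [V observed] [NP [NP [Pron they]] [Conj or] [NP [Pron they]]]] [Conj or] [VP [V admired] [NP [Pron they]] [NP [Det every] [AP [Adj ancient] [AP [Adj clever]]] [N telescope]]]]]
The span 'observed they or they or admired they every ancient clever telescope' is the VP node built by VP → VP Conj VP.

VP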